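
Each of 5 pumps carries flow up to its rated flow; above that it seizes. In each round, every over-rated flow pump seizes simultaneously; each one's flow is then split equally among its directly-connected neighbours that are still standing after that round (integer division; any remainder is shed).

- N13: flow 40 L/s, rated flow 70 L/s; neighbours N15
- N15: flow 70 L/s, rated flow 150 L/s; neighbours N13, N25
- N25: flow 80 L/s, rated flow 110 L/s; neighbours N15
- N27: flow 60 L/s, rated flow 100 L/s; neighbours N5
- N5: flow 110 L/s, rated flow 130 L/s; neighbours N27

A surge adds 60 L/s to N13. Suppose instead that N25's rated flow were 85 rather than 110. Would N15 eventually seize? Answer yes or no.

With N25's rated flow at 85:
Round 1 — N13 at 100 > 70. N13 seizes.
  N13 sheds 100 L/s to N15: 100 each.
    N15: 70+100 = 170 > 150
Round 2 — N15 seizes.
  N15 sheds 170 L/s to N25: 170 each.
    N25: 80+170 = 250 > 85
Round 3 — N25 seizes.
  N25 sheds 250 L/s: no online neighbours, lost.
No further seizures.

yes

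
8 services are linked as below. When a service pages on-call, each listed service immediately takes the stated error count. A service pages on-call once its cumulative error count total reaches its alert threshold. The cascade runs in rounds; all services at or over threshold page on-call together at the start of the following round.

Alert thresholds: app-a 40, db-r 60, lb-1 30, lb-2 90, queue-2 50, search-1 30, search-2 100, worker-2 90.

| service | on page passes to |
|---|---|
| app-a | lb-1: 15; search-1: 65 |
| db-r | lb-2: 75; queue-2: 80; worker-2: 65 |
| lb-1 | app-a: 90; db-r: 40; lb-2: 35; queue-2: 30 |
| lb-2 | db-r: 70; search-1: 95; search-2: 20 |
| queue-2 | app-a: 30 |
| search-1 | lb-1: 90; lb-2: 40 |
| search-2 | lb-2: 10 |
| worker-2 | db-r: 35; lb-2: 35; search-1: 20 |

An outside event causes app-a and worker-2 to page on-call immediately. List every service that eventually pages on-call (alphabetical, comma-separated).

Round 1 — app-a, worker-2 page on-call (initial).
  db-r: +35 → 35 < 60
  lb-1: +15 → 15 < 30
  lb-2: +35 → 35 < 90
  search-1: +65+20 → 85 ≥ 30
Round 2 — search-1 pages on-call.
  lb-1: +90 → 105 ≥ 30
  lb-2: +40 → 75 < 90
Round 3 — lb-1 pages on-call.
  db-r: +40 → 75 ≥ 60
  lb-2: +35 → 110 ≥ 90
  queue-2: +30 → 30 < 50
Round 4 — db-r, lb-2 page on-call.
  queue-2: +80 → 110 ≥ 50
  search-2: +20 → 20 < 100
Round 5 — queue-2 pages on-call.
No further pages.

app-a, db-r, lb-1, lb-2, queue-2, search-1, worker-2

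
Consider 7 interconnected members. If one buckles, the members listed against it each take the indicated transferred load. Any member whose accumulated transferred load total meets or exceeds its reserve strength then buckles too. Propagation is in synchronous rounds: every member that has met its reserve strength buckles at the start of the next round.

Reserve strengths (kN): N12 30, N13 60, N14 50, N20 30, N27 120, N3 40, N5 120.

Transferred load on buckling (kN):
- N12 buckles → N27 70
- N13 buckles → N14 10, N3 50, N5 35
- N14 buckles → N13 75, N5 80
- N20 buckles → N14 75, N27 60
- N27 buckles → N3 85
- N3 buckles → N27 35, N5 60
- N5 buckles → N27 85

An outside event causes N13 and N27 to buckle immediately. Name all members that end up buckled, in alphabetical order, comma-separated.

Round 1 — N13, N27 buckle (initial).
  N14: +10 → 10 < 50
  N3: +50+85 → 135 ≥ 40
  N5: +35 → 35 < 120
Round 2 — N3 buckles.
  N5: +60 → 95 < 120
No further bucklings.

N13, N27, N3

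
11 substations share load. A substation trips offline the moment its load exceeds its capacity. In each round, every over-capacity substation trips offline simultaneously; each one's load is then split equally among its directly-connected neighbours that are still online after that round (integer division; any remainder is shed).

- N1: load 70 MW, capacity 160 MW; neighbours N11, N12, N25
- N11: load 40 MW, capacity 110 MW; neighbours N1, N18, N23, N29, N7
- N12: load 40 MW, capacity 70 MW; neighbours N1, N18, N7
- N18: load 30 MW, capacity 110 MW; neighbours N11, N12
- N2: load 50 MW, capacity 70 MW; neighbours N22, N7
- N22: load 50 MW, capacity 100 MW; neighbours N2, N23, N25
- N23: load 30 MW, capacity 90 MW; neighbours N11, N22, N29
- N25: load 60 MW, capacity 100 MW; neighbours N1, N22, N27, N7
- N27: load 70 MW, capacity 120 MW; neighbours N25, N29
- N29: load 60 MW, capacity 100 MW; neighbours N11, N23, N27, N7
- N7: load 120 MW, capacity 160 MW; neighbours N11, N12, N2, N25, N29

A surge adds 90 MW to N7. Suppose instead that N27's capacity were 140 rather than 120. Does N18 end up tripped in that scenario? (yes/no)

With N27's capacity at 140:
Round 1 — N7 at 210 > 160. N7 trips offline.
  N7 sheds 210 MW to N11, N12, N2, N25, N29: 42 each.
    N11: 40+42 = 82 ≤ 110
    N12: 40+42 = 82 > 70
    N2: 50+42 = 92 > 70
    N25: 60+42 = 102 > 100
    N29: 60+42 = 102 > 100
Round 2 — N12, N2, N25, N29 trip offline.
  N12 sheds 82 MW to N1, N18: 41 each.
    N1: 70+41 = 111 ≤ 160
    N18: 30+41 = 71 ≤ 110
  N2 sheds 92 MW to N22: 92 each.
    N22: 50+92 = 142 > 100
  N25 sheds 102 MW to N1, N22, N27: 34 each.
    N1: 111+34 = 145 ≤ 160
    N22: 142+34 = 176 > 100
    N27: 70+34 = 104 ≤ 140
  N29 sheds 102 MW to N11, N23, N27: 34 each.
    N11: 82+34 = 116 > 110
    N23: 30+34 = 64 ≤ 90
    N27: 104+34 = 138 ≤ 140
Round 3 — N11, N22 trip offline.
  N11 sheds 116 MW to N1, N18, N23: 38 each (2 lost).
    N1: 145+38 = 183 > 160
    N18: 71+38 = 109 ≤ 110
    N23: 64+38 = 102 > 90
  N22 sheds 176 MW to N23: 176 each.
    N23: 102+176 = 278 > 90
Round 4 — N1, N23 trip offline.
  N1 sheds 183 MW: no online neighbours, lost.
  N23 sheds 278 MW: no online neighbours, lost.
No further trips.

no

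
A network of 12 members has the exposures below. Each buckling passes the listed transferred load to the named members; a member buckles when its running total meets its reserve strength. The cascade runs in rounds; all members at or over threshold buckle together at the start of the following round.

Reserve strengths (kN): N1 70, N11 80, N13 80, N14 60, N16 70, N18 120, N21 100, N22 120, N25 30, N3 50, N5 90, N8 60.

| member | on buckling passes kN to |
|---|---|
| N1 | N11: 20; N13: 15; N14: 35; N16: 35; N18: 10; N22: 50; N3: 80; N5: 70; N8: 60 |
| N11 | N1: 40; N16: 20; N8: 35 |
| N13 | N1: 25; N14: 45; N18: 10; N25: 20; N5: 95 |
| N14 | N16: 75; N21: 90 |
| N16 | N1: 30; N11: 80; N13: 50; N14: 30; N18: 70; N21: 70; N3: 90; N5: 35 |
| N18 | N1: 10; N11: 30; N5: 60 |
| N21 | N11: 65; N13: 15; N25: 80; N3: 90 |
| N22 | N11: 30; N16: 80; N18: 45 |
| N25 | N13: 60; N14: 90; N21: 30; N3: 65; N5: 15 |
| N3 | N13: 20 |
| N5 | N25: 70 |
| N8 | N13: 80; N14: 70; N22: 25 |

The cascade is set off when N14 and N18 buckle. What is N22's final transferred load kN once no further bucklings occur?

75

Round 1 — N14, N18 buckle (initial).
  N1: +10 → 10 < 70
  N11: +30 → 30 < 80
  N16: +75 → 75 ≥ 70
  N21: +90 → 90 < 100
  N5: +60 → 60 < 90
Round 2 — N16 buckles.
  N1: +30 → 40 < 70
  N11: +80 → 110 ≥ 80
  N13: +50 → 50 < 80
  N21: +70 → 160 ≥ 100
  N3: +90 → 90 ≥ 50
  N5: +35 → 95 ≥ 90
Round 3 — N11, N21, N3, N5 buckle.
  N1: +40 → 80 ≥ 70
  N13: +15+20 → 85 ≥ 80
  N25: +80+70 → 150 ≥ 30
  N8: +35 → 35 < 60
Round 4 — N1, N13, N25 buckle.
  N22: +50 → 50 < 120
  N8: +60 → 95 ≥ 60
Round 5 — N8 buckles.
  N22: +25 → 75 < 120
No further bucklings.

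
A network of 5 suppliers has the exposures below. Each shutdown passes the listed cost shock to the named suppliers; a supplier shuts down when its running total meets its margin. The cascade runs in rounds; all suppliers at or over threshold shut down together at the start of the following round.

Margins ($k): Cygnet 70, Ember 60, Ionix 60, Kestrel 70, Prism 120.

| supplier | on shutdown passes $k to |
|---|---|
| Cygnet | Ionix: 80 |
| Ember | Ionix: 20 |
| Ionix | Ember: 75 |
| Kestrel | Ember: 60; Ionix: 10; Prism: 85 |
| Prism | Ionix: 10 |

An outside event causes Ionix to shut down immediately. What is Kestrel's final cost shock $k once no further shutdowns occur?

Round 1 — Ionix shuts down (initial).
  Ember: +75 → 75 ≥ 60
Round 2 — Ember shuts down.
No further shutdowns.

0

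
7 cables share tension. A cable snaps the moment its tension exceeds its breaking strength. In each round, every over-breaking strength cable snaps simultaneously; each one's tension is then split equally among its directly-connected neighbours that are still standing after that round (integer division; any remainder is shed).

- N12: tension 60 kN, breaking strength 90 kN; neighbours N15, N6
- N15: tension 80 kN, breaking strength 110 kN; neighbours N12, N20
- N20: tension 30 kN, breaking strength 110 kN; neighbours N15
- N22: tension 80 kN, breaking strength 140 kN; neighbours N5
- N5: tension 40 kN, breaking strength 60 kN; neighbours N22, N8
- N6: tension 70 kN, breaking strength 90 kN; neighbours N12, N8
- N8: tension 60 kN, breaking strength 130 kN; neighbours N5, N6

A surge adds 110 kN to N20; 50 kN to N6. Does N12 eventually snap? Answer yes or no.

yes

Round 1 — N20 at 140 > 110; N6 at 120 > 90. N20, N6 snap.
  N20 sheds 140 kN to N15: 140 each.
    N15: 80+140 = 220 > 110
  N6 sheds 120 kN to N12, N8: 60 each.
    N12: 60+60 = 120 > 90
    N8: 60+60 = 120 ≤ 130
Round 2 — N12, N15 snap.
  N12 sheds 120 kN: no online neighbours, lost.
  N15 sheds 220 kN: no online neighbours, lost.
No further breaks.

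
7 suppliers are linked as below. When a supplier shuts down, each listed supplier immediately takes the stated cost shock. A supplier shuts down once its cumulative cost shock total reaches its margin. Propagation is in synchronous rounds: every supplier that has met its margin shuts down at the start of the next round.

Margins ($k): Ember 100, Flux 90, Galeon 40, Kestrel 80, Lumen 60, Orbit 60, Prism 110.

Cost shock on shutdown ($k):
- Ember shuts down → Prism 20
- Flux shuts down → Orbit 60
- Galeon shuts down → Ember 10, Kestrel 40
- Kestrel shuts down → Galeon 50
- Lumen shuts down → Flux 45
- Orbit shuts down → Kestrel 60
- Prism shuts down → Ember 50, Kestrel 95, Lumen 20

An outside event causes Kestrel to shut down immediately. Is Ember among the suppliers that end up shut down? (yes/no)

Round 1 — Kestrel shuts down (initial).
  Galeon: +50 → 50 ≥ 40
Round 2 — Galeon shuts down.
  Ember: +10 → 10 < 100
No further shutdowns.

no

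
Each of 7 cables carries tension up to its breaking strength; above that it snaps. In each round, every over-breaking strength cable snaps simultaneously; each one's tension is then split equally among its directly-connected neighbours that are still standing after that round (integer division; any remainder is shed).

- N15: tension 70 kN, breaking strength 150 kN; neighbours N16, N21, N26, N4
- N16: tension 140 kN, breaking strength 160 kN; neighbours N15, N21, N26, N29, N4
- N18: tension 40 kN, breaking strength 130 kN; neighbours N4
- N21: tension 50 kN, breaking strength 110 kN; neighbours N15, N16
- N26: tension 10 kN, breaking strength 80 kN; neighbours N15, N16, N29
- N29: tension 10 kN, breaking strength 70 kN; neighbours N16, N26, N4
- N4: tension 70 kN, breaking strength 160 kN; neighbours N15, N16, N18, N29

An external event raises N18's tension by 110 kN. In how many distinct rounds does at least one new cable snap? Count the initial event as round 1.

Round 1 — N18 at 150 > 130. N18 snaps.
  N18 sheds 150 kN to N4: 150 each.
    N4: 70+150 = 220 > 160
Round 2 — N4 snaps.
  N4 sheds 220 kN to N15, N16, N29: 73 each (1 lost).
    N15: 70+73 = 143 ≤ 150
    N16: 140+73 = 213 > 160
    N29: 10+73 = 83 > 70
Round 3 — N16, N29 snap.
  N16 sheds 213 kN to N15, N21, N26: 71 each.
    N15: 143+71 = 214 > 150
    N21: 50+71 = 121 > 110
    N26: 10+71 = 81 > 80
  N29 sheds 83 kN to N26: 83 each.
    N26: 81+83 = 164 > 80
Round 4 — N15, N21, N26 snap.
  N15 sheds 214 kN: no online neighbours, lost.
  N21 sheds 121 kN: no online neighbours, lost.
  N26 sheds 164 kN: no online neighbours, lost.
No further breaks.

4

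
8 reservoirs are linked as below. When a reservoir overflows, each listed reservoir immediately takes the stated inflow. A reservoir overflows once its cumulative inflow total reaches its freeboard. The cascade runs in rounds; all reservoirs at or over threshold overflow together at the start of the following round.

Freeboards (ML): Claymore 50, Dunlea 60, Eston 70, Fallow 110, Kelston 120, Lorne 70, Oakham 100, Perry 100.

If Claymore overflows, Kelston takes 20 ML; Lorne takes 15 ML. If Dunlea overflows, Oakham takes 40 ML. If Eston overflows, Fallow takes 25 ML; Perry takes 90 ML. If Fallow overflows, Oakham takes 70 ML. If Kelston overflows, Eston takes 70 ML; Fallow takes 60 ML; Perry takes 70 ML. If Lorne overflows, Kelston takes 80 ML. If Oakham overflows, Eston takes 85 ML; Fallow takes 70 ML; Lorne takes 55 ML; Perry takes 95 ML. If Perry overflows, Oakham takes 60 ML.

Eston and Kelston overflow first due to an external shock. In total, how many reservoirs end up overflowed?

3

Round 1 — Eston, Kelston overflow (initial).
  Fallow: +25+60 → 85 < 110
  Perry: +90+70 → 160 ≥ 100
Round 2 — Perry overflows.
  Oakham: +60 → 60 < 100
No further overflows.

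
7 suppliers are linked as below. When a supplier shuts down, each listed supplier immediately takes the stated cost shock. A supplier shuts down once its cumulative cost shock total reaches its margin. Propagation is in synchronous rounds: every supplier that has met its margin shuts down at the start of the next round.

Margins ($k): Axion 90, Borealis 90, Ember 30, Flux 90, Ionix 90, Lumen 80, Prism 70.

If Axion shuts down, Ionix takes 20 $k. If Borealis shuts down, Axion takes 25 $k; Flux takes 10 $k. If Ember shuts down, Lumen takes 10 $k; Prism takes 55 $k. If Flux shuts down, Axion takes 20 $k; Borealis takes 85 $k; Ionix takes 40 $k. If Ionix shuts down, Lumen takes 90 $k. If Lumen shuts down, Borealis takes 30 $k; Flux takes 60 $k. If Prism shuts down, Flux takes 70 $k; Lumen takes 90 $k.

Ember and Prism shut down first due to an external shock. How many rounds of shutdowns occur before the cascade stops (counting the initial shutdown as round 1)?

4

Round 1 — Ember, Prism shut down (initial).
  Flux: +70 → 70 < 90
  Lumen: +10+90 → 100 ≥ 80
Round 2 — Lumen shuts down.
  Borealis: +30 → 30 < 90
  Flux: +60 → 130 ≥ 90
Round 3 — Flux shuts down.
  Axion: +20 → 20 < 90
  Borealis: +85 → 115 ≥ 90
  Ionix: +40 → 40 < 90
Round 4 — Borealis shuts down.
  Axion: +25 → 45 < 90
No further shutdowns.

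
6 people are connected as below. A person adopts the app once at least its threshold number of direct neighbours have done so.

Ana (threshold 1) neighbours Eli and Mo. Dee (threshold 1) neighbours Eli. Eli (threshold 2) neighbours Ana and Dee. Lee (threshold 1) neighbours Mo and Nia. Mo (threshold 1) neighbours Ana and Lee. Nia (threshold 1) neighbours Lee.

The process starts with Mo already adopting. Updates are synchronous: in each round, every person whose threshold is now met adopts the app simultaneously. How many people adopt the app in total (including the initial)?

4

Round 1 — Mo adopts the app (initial).
Round 2 — checking thresholds:
  Ana: 1 of 2 neighbours ≥ 1, adopts the app.
  Lee: 1 of 2 neighbours ≥ 1, adopts the app.
Round 3 — checking thresholds:
  Eli: 1 of 2 neighbours < 2, holds.
  Nia: 1 of 1 neighbours ≥ 1, adopts the app.
Round 4 — no new adoptions; cascade stops.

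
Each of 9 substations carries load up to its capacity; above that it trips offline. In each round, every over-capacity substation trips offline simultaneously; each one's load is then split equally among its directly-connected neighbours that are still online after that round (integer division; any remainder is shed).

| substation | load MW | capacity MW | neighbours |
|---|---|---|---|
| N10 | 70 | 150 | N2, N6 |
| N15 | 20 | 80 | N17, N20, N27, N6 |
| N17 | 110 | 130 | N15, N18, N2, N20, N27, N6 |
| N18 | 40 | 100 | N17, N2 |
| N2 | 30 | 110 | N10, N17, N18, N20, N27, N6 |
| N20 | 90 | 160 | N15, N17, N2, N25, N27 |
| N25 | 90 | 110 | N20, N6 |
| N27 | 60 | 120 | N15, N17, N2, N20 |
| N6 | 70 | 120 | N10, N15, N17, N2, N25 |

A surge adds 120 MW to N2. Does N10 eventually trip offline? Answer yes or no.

no

Round 1 — N2 at 150 > 110. N2 trips offline.
  N2 sheds 150 MW to N10, N17, N18, N20, N27, N6: 25 each.
    N10: 70+25 = 95 ≤ 150
    N17: 110+25 = 135 > 130
    N18: 40+25 = 65 ≤ 100
    N20: 90+25 = 115 ≤ 160
    N27: 60+25 = 85 ≤ 120
    N6: 70+25 = 95 ≤ 120
Round 2 — N17 trips offline.
  N17 sheds 135 MW to N15, N18, N20, N27, N6: 27 each.
    N15: 20+27 = 47 ≤ 80
    N18: 65+27 = 92 ≤ 100
    N20: 115+27 = 142 ≤ 160
    N27: 85+27 = 112 ≤ 120
    N6: 95+27 = 122 > 120
Round 3 — N6 trips offline.
  N6 sheds 122 MW to N10, N15, N25: 40 each (2 lost).
    N10: 95+40 = 135 ≤ 150
    N15: 47+40 = 87 > 80
    N25: 90+40 = 130 > 110
Round 4 — N15, N25 trip offline.
  N15 sheds 87 MW to N20, N27: 43 each (1 lost).
    N20: 142+43 = 185 > 160
    N27: 112+43 = 155 > 120
  N25 sheds 130 MW to N20: 130 each.
    N20: 185+130 = 315 > 160
Round 5 — N20, N27 trip offline.
  N20 sheds 315 MW: no online neighbours, lost.
  N27 sheds 155 MW: no online neighbours, lost.
No further trips.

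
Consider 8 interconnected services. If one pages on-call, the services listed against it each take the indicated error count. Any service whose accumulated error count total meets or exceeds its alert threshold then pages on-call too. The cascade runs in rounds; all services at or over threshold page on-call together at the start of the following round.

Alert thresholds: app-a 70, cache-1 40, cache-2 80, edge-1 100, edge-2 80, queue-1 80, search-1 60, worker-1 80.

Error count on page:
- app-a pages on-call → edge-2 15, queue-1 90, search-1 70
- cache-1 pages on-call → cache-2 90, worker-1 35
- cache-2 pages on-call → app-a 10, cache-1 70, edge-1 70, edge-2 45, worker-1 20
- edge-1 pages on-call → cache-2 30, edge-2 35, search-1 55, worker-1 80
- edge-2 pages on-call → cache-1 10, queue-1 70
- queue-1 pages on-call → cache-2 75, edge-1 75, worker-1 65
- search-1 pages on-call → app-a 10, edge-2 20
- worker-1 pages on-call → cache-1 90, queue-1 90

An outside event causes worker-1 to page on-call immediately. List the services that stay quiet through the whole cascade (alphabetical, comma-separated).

app-a, search-1

Round 1 — worker-1 pages on-call (initial).
  cache-1: +90 → 90 ≥ 40
  queue-1: +90 → 90 ≥ 80
Round 2 — cache-1, queue-1 page on-call.
  cache-2: +90+75 → 165 ≥ 80
  edge-1: +75 → 75 < 100
Round 3 — cache-2 pages on-call.
  app-a: +10 → 10 < 70
  edge-1: +70 → 145 ≥ 100
  edge-2: +45 → 45 < 80
Round 4 — edge-1 pages on-call.
  edge-2: +35 → 80 ≥ 80
  search-1: +55 → 55 < 60
Round 5 — edge-2 pages on-call.
No further pages.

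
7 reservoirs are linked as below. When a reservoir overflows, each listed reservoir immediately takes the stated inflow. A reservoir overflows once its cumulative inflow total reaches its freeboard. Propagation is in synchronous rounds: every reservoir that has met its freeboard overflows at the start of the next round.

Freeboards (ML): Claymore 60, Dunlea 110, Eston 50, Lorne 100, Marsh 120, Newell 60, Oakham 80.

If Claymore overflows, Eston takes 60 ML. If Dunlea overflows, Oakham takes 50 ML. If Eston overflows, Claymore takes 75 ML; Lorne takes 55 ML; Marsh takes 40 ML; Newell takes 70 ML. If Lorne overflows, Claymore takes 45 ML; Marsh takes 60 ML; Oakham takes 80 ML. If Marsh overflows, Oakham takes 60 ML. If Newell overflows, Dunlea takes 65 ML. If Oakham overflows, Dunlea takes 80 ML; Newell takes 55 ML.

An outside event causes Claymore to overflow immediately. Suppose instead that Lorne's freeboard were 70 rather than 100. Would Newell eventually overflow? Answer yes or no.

With Lorne's freeboard at 70:
Round 1 — Claymore overflows (initial).
  Eston: +60 → 60 ≥ 50
Round 2 — Eston overflows.
  Lorne: +55 → 55 < 70
  Marsh: +40 → 40 < 120
  Newell: +70 → 70 ≥ 60
Round 3 — Newell overflows.
  Dunlea: +65 → 65 < 110
No further overflows.

yes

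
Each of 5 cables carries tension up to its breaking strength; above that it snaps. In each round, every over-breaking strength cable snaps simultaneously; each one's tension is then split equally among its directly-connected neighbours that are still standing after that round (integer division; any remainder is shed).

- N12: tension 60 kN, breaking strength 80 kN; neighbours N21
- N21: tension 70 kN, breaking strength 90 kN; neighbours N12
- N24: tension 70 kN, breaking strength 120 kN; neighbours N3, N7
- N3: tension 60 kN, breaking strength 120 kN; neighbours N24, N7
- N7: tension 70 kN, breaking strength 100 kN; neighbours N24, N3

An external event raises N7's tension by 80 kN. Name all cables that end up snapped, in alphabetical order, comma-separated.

N24, N3, N7

Round 1 — N7 at 150 > 100. N7 snaps.
  N7 sheds 150 kN to N24, N3: 75 each.
    N24: 70+75 = 145 > 120
    N3: 60+75 = 135 > 120
Round 2 — N24, N3 snap.
  N24 sheds 145 kN: no online neighbours, lost.
  N3 sheds 135 kN: no online neighbours, lost.
No further breaks.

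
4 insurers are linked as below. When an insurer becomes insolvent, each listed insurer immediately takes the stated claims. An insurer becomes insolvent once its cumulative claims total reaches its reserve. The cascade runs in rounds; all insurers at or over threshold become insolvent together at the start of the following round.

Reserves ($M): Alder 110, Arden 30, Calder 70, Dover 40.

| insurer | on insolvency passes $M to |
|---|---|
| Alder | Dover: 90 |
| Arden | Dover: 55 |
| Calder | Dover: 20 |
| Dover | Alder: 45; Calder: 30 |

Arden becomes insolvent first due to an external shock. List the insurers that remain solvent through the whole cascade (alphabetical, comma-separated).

Round 1 — Arden becomes insolvent (initial).
  Dover: +55 → 55 ≥ 40
Round 2 — Dover becomes insolvent.
  Alder: +45 → 45 < 110
  Calder: +30 → 30 < 70
No further insolvencies.

Alder, Calder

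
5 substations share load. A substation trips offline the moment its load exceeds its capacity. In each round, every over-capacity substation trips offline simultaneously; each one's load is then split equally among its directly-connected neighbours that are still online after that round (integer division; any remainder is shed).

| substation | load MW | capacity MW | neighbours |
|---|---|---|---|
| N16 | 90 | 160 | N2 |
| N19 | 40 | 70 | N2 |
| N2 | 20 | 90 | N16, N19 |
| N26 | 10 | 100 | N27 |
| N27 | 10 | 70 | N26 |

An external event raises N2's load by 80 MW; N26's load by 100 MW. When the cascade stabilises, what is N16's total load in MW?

140

Round 1 — N2 at 100 > 90; N26 at 110 > 100. N2, N26 trip offline.
  N2 sheds 100 MW to N16, N19: 50 each.
    N16: 90+50 = 140 ≤ 160
    N19: 40+50 = 90 > 70
  N26 sheds 110 MW to N27: 110 each.
    N27: 10+110 = 120 > 70
Round 2 — N19, N27 trip offline.
  N19 sheds 90 MW: no online neighbours, lost.
  N27 sheds 120 MW: no online neighbours, lost.
No further trips.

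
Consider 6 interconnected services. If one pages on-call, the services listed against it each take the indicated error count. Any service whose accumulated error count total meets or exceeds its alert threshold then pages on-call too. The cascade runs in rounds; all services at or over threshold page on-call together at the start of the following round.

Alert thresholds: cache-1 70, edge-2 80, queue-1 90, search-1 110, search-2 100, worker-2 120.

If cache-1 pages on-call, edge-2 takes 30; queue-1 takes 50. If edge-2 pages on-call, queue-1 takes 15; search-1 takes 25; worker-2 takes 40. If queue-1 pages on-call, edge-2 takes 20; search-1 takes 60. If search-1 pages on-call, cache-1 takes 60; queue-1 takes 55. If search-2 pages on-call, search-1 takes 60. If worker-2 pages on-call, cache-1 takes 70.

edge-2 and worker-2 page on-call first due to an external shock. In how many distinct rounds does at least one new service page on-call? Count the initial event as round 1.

Round 1 — edge-2, worker-2 page on-call (initial).
  cache-1: +70 → 70 ≥ 70
  queue-1: +15 → 15 < 90
  search-1: +25 → 25 < 110
Round 2 — cache-1 pages on-call.
  queue-1: +50 → 65 < 90
No further pages.

2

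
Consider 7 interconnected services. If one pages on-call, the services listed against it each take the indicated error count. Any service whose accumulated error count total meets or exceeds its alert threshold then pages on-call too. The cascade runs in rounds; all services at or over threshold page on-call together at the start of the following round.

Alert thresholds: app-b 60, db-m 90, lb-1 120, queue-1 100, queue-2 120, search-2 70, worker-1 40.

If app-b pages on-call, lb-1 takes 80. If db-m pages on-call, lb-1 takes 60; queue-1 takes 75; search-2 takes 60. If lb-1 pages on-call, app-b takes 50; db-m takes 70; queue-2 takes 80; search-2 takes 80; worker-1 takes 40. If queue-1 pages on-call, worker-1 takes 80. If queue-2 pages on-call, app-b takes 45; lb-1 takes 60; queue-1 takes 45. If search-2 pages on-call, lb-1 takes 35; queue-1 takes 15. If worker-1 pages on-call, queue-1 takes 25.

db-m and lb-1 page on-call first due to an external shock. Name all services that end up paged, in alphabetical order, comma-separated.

Round 1 — db-m, lb-1 page on-call (initial).
  app-b: +50 → 50 < 60
  queue-1: +75 → 75 < 100
  queue-2: +80 → 80 < 120
  search-2: +60+80 → 140 ≥ 70
  worker-1: +40 → 40 ≥ 40
Round 2 — search-2, worker-1 page on-call.
  queue-1: +15+25 → 115 ≥ 100
Round 3 — queue-1 pages on-call.
No further pages.

db-m, lb-1, queue-1, search-2, worker-1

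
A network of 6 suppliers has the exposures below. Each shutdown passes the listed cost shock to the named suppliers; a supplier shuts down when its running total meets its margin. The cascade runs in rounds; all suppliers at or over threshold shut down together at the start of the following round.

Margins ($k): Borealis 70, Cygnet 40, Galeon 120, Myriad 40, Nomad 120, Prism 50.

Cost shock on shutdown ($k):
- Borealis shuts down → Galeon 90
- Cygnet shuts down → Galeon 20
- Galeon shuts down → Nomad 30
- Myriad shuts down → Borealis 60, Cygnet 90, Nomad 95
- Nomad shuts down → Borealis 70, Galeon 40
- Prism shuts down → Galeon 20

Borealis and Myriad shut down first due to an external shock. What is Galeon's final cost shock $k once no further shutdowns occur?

110

Round 1 — Borealis, Myriad shut down (initial).
  Cygnet: +90 → 90 ≥ 40
  Galeon: +90 → 90 < 120
  Nomad: +95 → 95 < 120
Round 2 — Cygnet shuts down.
  Galeon: +20 → 110 < 120
No further shutdowns.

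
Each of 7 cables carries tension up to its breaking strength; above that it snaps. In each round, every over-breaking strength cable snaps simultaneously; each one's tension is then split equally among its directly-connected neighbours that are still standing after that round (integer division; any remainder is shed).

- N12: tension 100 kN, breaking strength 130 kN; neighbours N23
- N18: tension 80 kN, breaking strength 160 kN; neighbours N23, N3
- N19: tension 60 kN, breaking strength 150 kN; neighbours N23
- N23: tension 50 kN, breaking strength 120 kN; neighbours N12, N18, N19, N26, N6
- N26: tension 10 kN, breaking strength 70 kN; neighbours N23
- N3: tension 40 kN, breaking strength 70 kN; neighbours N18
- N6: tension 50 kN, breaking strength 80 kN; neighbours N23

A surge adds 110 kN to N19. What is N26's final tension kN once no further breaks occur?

Round 1 — N19 at 170 > 150. N19 snaps.
  N19 sheds 170 kN to N23: 170 each.
    N23: 50+170 = 220 > 120
Round 2 — N23 snaps.
  N23 sheds 220 kN to N12, N18, N26, N6: 55 each.
    N12: 100+55 = 155 > 130
    N18: 80+55 = 135 ≤ 160
    N26: 10+55 = 65 ≤ 70
    N6: 50+55 = 105 > 80
Round 3 — N12, N6 snap.
  N12 sheds 155 kN: no online neighbours, lost.
  N6 sheds 105 kN: no online neighbours, lost.
No further breaks.

65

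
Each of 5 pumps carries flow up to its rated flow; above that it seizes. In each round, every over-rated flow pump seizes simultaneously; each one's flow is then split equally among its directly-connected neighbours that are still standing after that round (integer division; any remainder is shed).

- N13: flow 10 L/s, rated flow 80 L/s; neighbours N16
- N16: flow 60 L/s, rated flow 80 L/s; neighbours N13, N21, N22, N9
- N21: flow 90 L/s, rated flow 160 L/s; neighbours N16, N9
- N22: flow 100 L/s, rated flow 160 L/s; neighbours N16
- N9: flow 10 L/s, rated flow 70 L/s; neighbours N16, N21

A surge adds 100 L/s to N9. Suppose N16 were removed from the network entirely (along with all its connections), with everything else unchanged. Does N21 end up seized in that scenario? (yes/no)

With N16 removed:
Round 1 — N9 at 110 > 70. N9 seizes.
  N9 sheds 110 L/s to N21: 110 each.
    N21: 90+110 = 200 > 160
Round 2 — N21 seizes.
  N21 sheds 200 L/s: no online neighbours, lost.
No further seizures.

yes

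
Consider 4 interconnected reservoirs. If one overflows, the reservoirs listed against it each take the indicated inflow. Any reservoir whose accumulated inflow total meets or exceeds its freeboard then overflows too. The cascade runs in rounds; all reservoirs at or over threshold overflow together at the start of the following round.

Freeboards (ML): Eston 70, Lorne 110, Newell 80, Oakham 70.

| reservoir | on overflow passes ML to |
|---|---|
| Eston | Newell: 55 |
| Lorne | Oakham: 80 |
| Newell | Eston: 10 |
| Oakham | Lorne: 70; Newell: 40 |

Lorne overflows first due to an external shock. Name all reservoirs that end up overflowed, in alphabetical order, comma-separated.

Lorne, Oakham

Round 1 — Lorne overflows (initial).
  Oakham: +80 → 80 ≥ 70
Round 2 — Oakham overflows.
  Newell: +40 → 40 < 80
No further overflows.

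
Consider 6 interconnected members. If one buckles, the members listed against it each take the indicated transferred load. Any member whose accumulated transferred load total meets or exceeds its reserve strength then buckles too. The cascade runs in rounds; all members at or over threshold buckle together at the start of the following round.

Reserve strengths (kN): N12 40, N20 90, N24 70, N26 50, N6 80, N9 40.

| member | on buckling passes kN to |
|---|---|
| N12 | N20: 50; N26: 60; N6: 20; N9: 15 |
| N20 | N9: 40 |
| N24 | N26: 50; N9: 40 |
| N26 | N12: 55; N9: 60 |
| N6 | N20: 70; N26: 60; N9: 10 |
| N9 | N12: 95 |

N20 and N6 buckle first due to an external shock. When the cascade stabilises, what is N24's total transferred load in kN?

Round 1 — N20, N6 buckle (initial).
  N26: +60 → 60 ≥ 50
  N9: +40+10 → 50 ≥ 40
Round 2 — N26, N9 buckle.
  N12: +55+95 → 150 ≥ 40
Round 3 — N12 buckles.
No further bucklings.

0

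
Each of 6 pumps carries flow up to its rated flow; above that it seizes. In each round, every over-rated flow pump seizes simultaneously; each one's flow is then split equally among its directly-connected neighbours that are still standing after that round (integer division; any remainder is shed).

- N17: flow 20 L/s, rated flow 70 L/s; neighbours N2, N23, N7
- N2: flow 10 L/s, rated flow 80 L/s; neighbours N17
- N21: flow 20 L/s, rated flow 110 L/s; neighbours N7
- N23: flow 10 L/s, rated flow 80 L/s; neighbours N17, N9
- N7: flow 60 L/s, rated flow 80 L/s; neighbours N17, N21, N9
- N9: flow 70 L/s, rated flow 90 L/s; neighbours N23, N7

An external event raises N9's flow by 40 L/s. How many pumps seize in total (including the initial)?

Round 1 — N9 at 110 > 90. N9 seizes.
  N9 sheds 110 L/s to N23, N7: 55 each.
    N23: 10+55 = 65 ≤ 80
    N7: 60+55 = 115 > 80
Round 2 — N7 seizes.
  N7 sheds 115 L/s to N17, N21: 57 each (1 lost).
    N17: 20+57 = 77 > 70
    N21: 20+57 = 77 ≤ 110
Round 3 — N17 seizes.
  N17 sheds 77 L/s to N2, N23: 38 each (1 lost).
    N2: 10+38 = 48 ≤ 80
    N23: 65+38 = 103 > 80
Round 4 — N23 seizes.
  N23 sheds 103 L/s: no online neighbours, lost.
No further seizures.

4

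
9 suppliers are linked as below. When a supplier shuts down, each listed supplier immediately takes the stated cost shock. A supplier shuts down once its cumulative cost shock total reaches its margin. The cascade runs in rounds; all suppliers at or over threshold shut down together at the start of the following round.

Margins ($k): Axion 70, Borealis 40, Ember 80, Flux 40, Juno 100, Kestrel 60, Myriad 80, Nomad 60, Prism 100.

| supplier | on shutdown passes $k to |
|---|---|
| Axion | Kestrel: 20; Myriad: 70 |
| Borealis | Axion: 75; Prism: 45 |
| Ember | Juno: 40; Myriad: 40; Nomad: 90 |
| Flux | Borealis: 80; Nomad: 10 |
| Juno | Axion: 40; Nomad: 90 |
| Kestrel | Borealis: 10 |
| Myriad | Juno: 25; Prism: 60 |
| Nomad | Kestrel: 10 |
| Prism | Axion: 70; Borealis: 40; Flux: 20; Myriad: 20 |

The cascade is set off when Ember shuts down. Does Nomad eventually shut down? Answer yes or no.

Round 1 — Ember shuts down (initial).
  Juno: +40 → 40 < 100
  Myriad: +40 → 40 < 80
  Nomad: +90 → 90 ≥ 60
Round 2 — Nomad shuts down.
  Kestrel: +10 → 10 < 60
No further shutdowns.

yes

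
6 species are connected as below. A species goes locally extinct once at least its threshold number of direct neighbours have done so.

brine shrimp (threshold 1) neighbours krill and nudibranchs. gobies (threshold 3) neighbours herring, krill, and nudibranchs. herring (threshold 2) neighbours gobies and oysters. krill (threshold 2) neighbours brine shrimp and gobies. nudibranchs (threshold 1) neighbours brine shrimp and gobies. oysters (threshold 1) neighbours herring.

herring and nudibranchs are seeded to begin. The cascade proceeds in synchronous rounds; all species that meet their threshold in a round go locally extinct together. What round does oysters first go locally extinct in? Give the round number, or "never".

2

Round 1 — herring, nudibranchs go locally extinct (initial).
Round 2 — checking thresholds:
  brine shrimp: 1 of 2 neighbours ≥ 1, goes locally extinct.
  gobies: 2 of 3 neighbours < 3, not yet.
  oysters: 1 of 1 neighbours ≥ 1, goes locally extinct.
Round 3 — no new extinctions; cascade stops.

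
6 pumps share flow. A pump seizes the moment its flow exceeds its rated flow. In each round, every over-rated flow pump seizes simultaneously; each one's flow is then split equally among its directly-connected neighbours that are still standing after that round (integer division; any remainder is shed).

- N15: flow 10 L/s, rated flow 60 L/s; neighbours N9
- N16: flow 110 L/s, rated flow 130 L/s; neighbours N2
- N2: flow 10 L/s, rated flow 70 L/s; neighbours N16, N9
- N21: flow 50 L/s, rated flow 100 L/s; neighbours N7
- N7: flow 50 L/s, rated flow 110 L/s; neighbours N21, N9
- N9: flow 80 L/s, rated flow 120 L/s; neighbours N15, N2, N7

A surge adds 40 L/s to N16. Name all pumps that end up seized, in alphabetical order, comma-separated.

N15, N16, N2, N21, N7, N9

Round 1 — N16 at 150 > 130. N16 seizes.
  N16 sheds 150 L/s to N2: 150 each.
    N2: 10+150 = 160 > 70
Round 2 — N2 seizes.
  N2 sheds 160 L/s to N9: 160 each.
    N9: 80+160 = 240 > 120
Round 3 — N9 seizes.
  N9 sheds 240 L/s to N15, N7: 120 each.
    N15: 10+120 = 130 > 60
    N7: 50+120 = 170 > 110
Round 4 — N15, N7 seize.
  N15 sheds 130 L/s: no online neighbours, lost.
  N7 sheds 170 L/s to N21: 170 each.
    N21: 50+170 = 220 > 100
Round 5 — N21 seizes.
  N21 sheds 220 L/s: no online neighbours, lost.
No further seizures.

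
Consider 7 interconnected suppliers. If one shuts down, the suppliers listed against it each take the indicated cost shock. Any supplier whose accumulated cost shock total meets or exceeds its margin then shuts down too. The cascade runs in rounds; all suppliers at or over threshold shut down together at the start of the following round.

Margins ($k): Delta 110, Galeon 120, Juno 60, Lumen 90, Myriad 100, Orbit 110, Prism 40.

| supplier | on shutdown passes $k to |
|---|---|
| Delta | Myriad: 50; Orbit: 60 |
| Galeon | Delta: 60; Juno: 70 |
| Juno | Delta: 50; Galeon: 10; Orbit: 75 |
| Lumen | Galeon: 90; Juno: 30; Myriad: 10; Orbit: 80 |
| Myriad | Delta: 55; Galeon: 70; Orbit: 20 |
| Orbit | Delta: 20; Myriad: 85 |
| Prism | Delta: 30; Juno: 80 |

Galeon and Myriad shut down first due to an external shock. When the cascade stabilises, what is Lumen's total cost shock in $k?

0

Round 1 — Galeon, Myriad shut down (initial).
  Delta: +60+55 → 115 ≥ 110
  Juno: +70 → 70 ≥ 60
  Orbit: +20 → 20 < 110
Round 2 — Delta, Juno shut down.
  Orbit: +60+75 → 155 ≥ 110
Round 3 — Orbit shuts down.
No further shutdowns.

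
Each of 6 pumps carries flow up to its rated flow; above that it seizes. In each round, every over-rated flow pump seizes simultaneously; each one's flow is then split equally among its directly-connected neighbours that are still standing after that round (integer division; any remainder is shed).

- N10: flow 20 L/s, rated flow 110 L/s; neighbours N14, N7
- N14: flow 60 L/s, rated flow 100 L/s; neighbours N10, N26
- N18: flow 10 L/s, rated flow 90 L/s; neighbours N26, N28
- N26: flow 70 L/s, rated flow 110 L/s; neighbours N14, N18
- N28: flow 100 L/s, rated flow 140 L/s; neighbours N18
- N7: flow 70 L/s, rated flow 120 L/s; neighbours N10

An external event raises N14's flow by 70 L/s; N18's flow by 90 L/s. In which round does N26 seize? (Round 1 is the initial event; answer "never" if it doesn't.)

2

Round 1 — N14 at 130 > 100; N18 at 100 > 90. N14, N18 seize.
  N14 sheds 130 L/s to N10, N26: 65 each.
    N10: 20+65 = 85 ≤ 110
    N26: 70+65 = 135 > 110
  N18 sheds 100 L/s to N26, N28: 50 each.
    N26: 135+50 = 185 > 110
    N28: 100+50 = 150 > 140
Round 2 — N26, N28 seize.
  N26 sheds 185 L/s: no online neighbours, lost.
  N28 sheds 150 L/s: no online neighbours, lost.
No further seizures.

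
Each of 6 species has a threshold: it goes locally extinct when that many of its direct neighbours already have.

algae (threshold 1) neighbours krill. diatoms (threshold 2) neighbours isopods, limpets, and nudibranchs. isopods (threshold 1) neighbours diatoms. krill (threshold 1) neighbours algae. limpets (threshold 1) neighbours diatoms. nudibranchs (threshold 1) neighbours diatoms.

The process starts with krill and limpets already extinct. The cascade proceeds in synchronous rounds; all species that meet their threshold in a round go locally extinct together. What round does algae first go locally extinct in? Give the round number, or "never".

Round 1 — krill, limpets go locally extinct (initial).
Round 2 — checking thresholds:
  algae: 1 of 1 neighbours ≥ 1, goes locally extinct.
  diatoms: 1 of 3 neighbours < 2, below threshold.
Round 3 — no new extinctions; cascade stops.

2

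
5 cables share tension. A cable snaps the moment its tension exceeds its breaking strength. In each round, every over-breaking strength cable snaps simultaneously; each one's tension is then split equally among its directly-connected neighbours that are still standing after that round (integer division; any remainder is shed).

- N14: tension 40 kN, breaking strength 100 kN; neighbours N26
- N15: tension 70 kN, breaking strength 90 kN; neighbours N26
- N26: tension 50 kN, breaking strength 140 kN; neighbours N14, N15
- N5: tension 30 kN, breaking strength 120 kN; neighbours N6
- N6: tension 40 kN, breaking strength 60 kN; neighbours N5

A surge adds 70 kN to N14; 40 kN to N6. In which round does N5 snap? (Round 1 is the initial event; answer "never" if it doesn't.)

never

Round 1 — N14 at 110 > 100; N6 at 80 > 60. N14, N6 snap.
  N14 sheds 110 kN to N26: 110 each.
    N26: 50+110 = 160 > 140
  N6 sheds 80 kN to N5: 80 each.
    N5: 30+80 = 110 ≤ 120
Round 2 — N26 snaps.
  N26 sheds 160 kN to N15: 160 each.
    N15: 70+160 = 230 > 90
Round 3 — N15 snaps.
  N15 sheds 230 kN: no online neighbours, lost.
No further breaks.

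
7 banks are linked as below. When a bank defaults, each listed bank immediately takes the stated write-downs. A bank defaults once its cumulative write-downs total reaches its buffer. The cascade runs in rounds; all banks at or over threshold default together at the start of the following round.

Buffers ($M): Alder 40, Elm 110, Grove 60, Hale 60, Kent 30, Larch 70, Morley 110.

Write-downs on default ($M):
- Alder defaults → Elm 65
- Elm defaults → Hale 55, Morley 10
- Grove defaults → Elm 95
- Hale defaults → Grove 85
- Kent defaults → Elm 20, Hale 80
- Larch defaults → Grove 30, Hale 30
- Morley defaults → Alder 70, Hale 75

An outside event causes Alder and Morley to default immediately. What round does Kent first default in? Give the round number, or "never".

never

Round 1 — Alder, Morley default (initial).
  Elm: +65 → 65 < 110
  Hale: +75 → 75 ≥ 60
Round 2 — Hale defaults.
  Grove: +85 → 85 ≥ 60
Round 3 — Grove defaults.
  Elm: +95 → 160 ≥ 110
Round 4 — Elm defaults.
No further defaults.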